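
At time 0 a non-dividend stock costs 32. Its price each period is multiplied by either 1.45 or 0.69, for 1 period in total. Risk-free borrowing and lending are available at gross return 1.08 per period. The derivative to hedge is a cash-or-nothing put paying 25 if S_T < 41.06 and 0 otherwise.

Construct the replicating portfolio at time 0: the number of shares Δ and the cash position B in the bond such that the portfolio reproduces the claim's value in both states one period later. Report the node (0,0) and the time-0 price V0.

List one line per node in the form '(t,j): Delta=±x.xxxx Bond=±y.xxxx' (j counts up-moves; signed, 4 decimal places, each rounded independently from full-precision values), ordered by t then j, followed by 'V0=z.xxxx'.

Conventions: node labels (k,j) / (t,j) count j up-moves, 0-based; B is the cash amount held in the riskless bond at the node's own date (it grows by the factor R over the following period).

(0,0): Delta=-1.0280 Bond=44.1642
V0=11.2695

Risk-neutral probability p* = (R−d)/(u−d) = (1.08−0.69)/(1.45−0.69) = 0.5132.
Payoffs at expiry: V(1,0)=25.0000, V(1,1)=0.0000
  t=0,j=0: stock 32.0000 → up 46.4000 (V=0.0000), down 22.0800 (V=25.0000). Price 11.2695; hedge Δ=-1.0280, bond B=44.1642.
Sanity check at the root: Δ(0,0)·S0 + B(0,0) reproduces V0 = 11.2695.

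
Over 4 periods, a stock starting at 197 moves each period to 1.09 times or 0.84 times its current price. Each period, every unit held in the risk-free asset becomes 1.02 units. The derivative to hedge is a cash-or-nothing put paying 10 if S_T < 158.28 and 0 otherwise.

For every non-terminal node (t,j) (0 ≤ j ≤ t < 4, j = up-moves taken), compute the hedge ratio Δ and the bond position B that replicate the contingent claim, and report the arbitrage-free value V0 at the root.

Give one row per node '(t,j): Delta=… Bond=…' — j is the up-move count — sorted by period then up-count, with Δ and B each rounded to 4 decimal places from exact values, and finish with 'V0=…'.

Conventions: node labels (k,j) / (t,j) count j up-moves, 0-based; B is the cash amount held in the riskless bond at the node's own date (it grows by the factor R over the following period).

Under the risk-neutral measure, an up-move has probability p* = (R−d)/(u−d) = 0.7200 and values discount at R = 1.02.
Terminal payoffs: V(4,0)=10.0000, V(4,1)=10.0000, V(4,2)=0.0000, V(4,3)=0.0000, V(4,4)=0.0000
Node (3,0) S=116.7627: V=(p*·10.0000+(1−p*)·10.0000)/1.02=9.8039; Δ=(10.0000−10.0000)/(127.2713−98.0807)=0.0000; B=V−Δ·S=9.8039
Node (3,1) S=151.5135: V=(p*·0.0000+(1−p*)·10.0000)/1.02=2.7451; Δ=(0.0000−10.0000)/(165.1497−127.2713)=-0.2640; B=V−Δ·S=42.7451
Node (3,2) S=196.6068: V=(p*·0.0000+(1−p*)·0.0000)/1.02=0.0000; Δ=(0.0000−0.0000)/(214.3014−165.1497)=0.0000; B=V−Δ·S=0.0000
Node (3,3) S=255.1207: V=(p*·0.0000+(1−p*)·0.0000)/1.02=0.0000; Δ=(0.0000−0.0000)/(278.0816−214.3014)=0.0000; B=V−Δ·S=0.0000
Node (2,0) S=139.0032: V=(p*·2.7451+(1−p*)·9.8039)/1.02=4.6290; Δ=(2.7451−9.8039)/(151.5135−116.7627)=-0.2031; B=V−Δ·S=32.8643
Node (2,1) S=180.3732: V=(p*·0.0000+(1−p*)·2.7451)/1.02=0.7536; Δ=(0.0000−2.7451)/(196.6068−151.5135)=-0.0609; B=V−Δ·S=11.7339
Node (2,2) S=234.0557: V=(p*·0.0000+(1−p*)·0.0000)/1.02=0.0000; Δ=(0.0000−0.0000)/(255.1207−196.6068)=0.0000; B=V−Δ·S=0.0000
Node (1,0) S=165.4800: V=(p*·0.7536+(1−p*)·4.6290)/1.02=1.8026; Δ=(0.7536−4.6290)/(180.3732−139.0032)=-0.0937; B=V−Δ·S=17.3044
Node (1,1) S=214.7300: V=(p*·0.0000+(1−p*)·0.7536)/1.02=0.2069; Δ=(0.0000−0.7536)/(234.0557−180.3732)=-0.0140; B=V−Δ·S=3.2211
Node (0,0) S=197.0000: V=(p*·0.2069+(1−p*)·1.8026)/1.02=0.6409; Δ=(0.2069−1.8026)/(214.7300−165.4800)=-0.0324; B=V−Δ·S=7.0239
Check: Δ(0,0)·S0 + B(0,0) = 0.6409 = V0.

(0,0): Delta=-0.0324 Bond=7.0239
(1,0): Delta=-0.0937 Bond=17.3044
(1,1): Delta=-0.0140 Bond=3.2211
(2,0): Delta=-0.2031 Bond=32.8643
(2,1): Delta=-0.0609 Bond=11.7339
(2,2): Delta=0.0000 Bond=0.0000
(3,0): Delta=0.0000 Bond=9.8039
(3,1): Delta=-0.2640 Bond=42.7451
(3,2): Delta=0.0000 Bond=0.0000
(3,3): Delta=0.0000 Bond=0.0000
V0=0.6409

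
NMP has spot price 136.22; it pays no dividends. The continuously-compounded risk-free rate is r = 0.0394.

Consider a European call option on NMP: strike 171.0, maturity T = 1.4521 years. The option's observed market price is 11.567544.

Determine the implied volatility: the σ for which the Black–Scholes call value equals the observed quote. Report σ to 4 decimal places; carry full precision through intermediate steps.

At σ = 0.3089 the Black–Scholes value reproduces the quote:
σ√T = 0.3089·√1.4521 = 0.372234
d₁ = (ln(S/K) + (r+σ²/2)T) / (σ√T) = (ln(136.22/171.0) + (0.0394+0.3089²/2)·1.4521) / 0.372234 = (-0.227392 + 0.126492) / 0.372234 = -0.271067
d₂ = d₁ − σ√T = -0.271067 − 0.372234 = -0.643301
e^{−rT} = 0.944393
N(d₁) = 0.393170,  N(d₂) = 0.260014
V = S·N(d₁) − K·e^{−rT}·N(d₂) = 53.557571 − 41.990027 = 11.567544 (equal to the quote); since ∂V/∂σ > 0 for all σ, the implied volatility is unique

sigma = 0.3089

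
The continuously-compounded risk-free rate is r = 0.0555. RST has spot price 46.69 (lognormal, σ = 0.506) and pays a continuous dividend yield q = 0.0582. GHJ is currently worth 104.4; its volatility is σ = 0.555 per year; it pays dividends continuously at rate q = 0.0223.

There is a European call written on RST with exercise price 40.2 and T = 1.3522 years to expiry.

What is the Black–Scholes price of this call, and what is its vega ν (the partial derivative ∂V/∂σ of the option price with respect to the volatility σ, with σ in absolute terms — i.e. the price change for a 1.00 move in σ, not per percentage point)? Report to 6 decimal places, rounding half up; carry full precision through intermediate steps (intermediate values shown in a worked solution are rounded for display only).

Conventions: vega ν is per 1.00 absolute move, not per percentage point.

price = 12.515663
ν = 17.282383

σ√T = 0.506·√1.3522 = 0.588398
d₁ = (ln(S/K) + (r−q+σ²/2)T) / (σ√T) = (ln(46.69/40.2) + (0.0555−0.0582+0.506²/2)·1.3522) / 0.588398 = (0.149663 + 0.169455) / 0.588398 = 0.542351
d₂ = d₁ − σ√T = 0.542351 − 0.588398 = -0.046047
e^{−rT} = 0.927700
e^{−qT} = 0.924319
N(d₁) = 0.706212,  N(d₂) = 0.481636
Call price V = S·e^{−qT}·N(d₁) − K·e^{−rT}·N(d₂) = 30.477588 − 17.961924 = 12.515663
φ(d₁) = (1/√(2π))·e^{−d₁²/2} = 0.344380
ν = S·e^{−qT}·φ(d₁)·√T = 17.282383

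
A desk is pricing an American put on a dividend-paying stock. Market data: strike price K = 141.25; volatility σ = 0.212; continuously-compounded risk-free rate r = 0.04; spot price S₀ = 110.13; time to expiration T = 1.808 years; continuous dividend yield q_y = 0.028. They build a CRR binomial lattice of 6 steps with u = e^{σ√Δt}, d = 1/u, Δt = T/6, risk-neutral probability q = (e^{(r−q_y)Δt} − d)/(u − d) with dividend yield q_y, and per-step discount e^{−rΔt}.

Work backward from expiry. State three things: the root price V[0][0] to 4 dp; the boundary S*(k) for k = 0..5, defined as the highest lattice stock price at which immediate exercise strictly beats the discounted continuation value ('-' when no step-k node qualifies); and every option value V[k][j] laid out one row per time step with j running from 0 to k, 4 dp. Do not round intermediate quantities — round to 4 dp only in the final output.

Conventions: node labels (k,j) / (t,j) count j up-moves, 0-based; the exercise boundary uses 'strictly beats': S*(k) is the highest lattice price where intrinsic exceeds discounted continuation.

Δt=0.30133  u=1.12342  d=0.89014  q=0.48647  discount=0.98802
step 6 (expiry): payoffs max(K−S,0) = 86.4652 72.1080 53.9883 31.1200 2.2587 0.0000 0.0000
step 5: (k=5,j=0): S=61.5461, K−S=79.7039, hold=78.5287 ⇒ V=79.7039 exercise | (k=5,j=1): S=77.6753, K−S=63.5747, hold=62.5351 ⇒ V=63.5747 exercise | (k=5,j=2): S=98.0313, K−S=43.2187, hold=42.3501 ⇒ V=43.2187 exercise | (k=5,j=3): S=123.7219, K−S=17.5281, hold=16.8753 ⇒ V=17.5281 exercise | (k=5,j=4): S=156.1452, K−S=0.0000, hold=1.1460 ⇒ V=1.1460 continue | (k=5,j=5): S=197.0655, K−S=0.0000, hold=0.0000 ⇒ V=0.0000 continue  boundary S*=123.7219
step 4: (k=4,j=0): S=69.1420, K−S=72.1080, hold=70.9966 ⇒ V=72.1080 exercise | (k=4,j=1): S=87.2617, K−S=53.9883, hold=53.0291 ⇒ V=53.9883 exercise | (k=4,j=2): S=110.1300, K−S=31.1200, hold=30.3530 ⇒ V=31.1200 exercise | (k=4,j=3): S=138.9913, K−S=2.2587, hold=9.4442 ⇒ V=9.4442 continue | (k=4,j=4): S=175.4162, K−S=0.0000, hold=0.5815 ⇒ V=0.5815 continue  boundary S*=110.1300
step 3: (k=3,j=0): S=77.6753, K−S=63.5747, hold=62.5351 ⇒ V=63.5747 exercise | (k=3,j=1): S=98.0313, K−S=43.2187, hold=42.3501 ⇒ V=43.2187 exercise | (k=3,j=2): S=123.7219, K−S=17.5281, hold=20.3289 ⇒ V=20.3289 continue | (k=3,j=3): S=156.1452, K−S=0.0000, hold=5.0713 ⇒ V=5.0713 continue  boundary S*=98.0313
step 2: (k=2,j=0): S=87.2617, K−S=53.9883, hold=53.0291 ⇒ V=53.9883 exercise | (k=2,j=1): S=110.1300, K−S=31.1200, hold=31.6992 ⇒ V=31.6992 continue | (k=2,j=2): S=138.9913, K−S=2.2587, hold=12.7519 ⇒ V=12.7519 continue  boundary S*=87.2617
step 1: (k=1,j=0): S=98.0313, K−S=43.2187, hold=42.6284 ⇒ V=43.2187 exercise | (k=1,j=1): S=123.7219, K−S=17.5281, hold=22.2126 ⇒ V=22.2126 continue  boundary S*=98.0313
step 0: (k=0,j=0): S=110.1300, K−S=31.1200, hold=32.6045 ⇒ V=32.6045 continue  boundary S*=-

price = 32.6045
boundary = - 98.0313 87.2617 98.0313 110.1300 123.7219
tree:
32.6045
43.2187 22.2126
53.9883 31.6992 12.7519
63.5747 43.2187 20.3289 5.0713
72.1080 53.9883 31.1200 9.4442 0.5815
79.7039 63.5747 43.2187 17.5281 1.1460 0.0000
86.4652 72.1080 53.9883 31.1200 2.2587 0.0000 0.0000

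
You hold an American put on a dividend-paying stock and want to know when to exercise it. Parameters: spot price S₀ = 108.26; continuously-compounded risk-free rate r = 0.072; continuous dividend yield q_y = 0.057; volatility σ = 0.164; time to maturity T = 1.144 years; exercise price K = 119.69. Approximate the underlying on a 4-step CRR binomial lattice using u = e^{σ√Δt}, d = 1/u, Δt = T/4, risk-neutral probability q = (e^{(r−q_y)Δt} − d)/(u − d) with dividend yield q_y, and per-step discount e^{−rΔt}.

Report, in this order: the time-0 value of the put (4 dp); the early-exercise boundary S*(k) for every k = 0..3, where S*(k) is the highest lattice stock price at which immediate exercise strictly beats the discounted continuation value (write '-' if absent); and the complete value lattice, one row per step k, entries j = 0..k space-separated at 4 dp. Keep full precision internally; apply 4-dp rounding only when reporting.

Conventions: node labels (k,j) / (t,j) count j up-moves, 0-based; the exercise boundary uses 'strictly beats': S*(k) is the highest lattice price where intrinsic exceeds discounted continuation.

price = 13.7142
boundary = - 99.1695 90.8423 99.1695
tree:
13.7142
20.5205 7.5452
28.8477 12.7417 2.7141
36.4757 20.5205 5.5698 0.0000
43.4632 28.8477 11.4300 0.0000 0.0000

params: Δt=0.28600 u=1.09167 d=0.91603 q=0.50257 e^(-rΔt)=0.97962
t_4 payoffs: 43.4632 28.8477 11.4300 0.0000 0.0000
t_3: node(3,0) S=83.2143 payoff=36.4757 vs cont=35.3818 → 36.4757 [stop]  node(3,1) S=99.1695 payoff=20.5205 vs cont=19.6846 → 20.5205 [stop]  node(3,2) S=118.1838 payoff=1.5062 vs cont=5.5698 → 5.5698 [wait]  node(3,3) S=140.8439 payoff=0.0000 vs cont=0.0000 → 0.0000 [wait]  ⇒ S*(3)=99.1695
t_2: node(2,0) S=90.8423 payoff=28.8477 vs cont=27.8772 → 28.8477 [stop]  node(2,1) S=108.2600 payoff=11.4300 vs cont=12.7417 → 12.7417 [wait]  node(2,2) S=129.0173 payoff=0.0000 vs cont=2.7141 → 2.7141 [wait]  ⇒ S*(2)=90.8423
t_1: node(1,0) S=99.1695 payoff=20.5205 vs cont=20.3304 → 20.5205 [stop]  node(1,1) S=118.1838 payoff=1.5062 vs cont=7.5452 → 7.5452 [wait]  ⇒ S*(1)=99.1695
t_0: node(0,0) S=108.2600 payoff=11.4300 vs cont=13.7142 → 13.7142 [wait]  ⇒ S*(0)=-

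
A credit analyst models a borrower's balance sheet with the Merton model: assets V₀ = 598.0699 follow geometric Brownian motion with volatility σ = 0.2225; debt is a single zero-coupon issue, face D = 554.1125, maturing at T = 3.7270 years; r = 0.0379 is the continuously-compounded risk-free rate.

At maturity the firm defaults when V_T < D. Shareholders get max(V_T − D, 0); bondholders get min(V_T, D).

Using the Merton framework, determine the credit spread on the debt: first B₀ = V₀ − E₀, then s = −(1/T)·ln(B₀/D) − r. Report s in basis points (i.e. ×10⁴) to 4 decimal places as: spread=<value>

Work the structural quantities from V₀ = 598.0699 against face 554.1125:
d₁ = [ln(V₀/D) + (r + σ²/2)T] / (σ√T)
   = [ln(598.0699/554.1125) + (0.0379 + 0.5·0.2225²)·3.7270] / (0.2225·√3.7270)
   = [0.076340 + 0.233508] / 0.429546 = 0.721339
d₂ = d₁ − σ√T = 0.721339 − 0.429546 = 0.291792
N(d₁) = 0.764649,  N(d₂) = 0.614777,  e^(−rT) = 0.868269
E₀ = V₀·N(d₁) − D·e^(−rT)·N(d₂)
   = 598.0699·0.764649 − 554.1125·0.868269·0.614777 = 161.532766
B₀ = V₀ − E₀ = 598.0699 − 161.532766 = 436.537134
spread = −(1/T)·ln(B₀/D) − r = −(1/3.7270)·ln(436.537134/554.1125) − 0.0379 = 0.02609096
in basis points: 0.02609096 × 10⁴ = 260.9096 bp

spread=260.9096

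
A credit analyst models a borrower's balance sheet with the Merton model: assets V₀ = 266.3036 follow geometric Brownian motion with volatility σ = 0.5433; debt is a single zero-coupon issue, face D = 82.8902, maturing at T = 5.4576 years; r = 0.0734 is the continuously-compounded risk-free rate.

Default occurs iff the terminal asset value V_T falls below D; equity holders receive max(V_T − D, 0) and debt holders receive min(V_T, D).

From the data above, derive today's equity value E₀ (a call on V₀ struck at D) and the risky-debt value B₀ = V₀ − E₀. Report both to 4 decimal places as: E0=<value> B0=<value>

E0=217.8017 B0=48.5019

Work the structural quantities from V₀ = 266.3036 against face 82.8902:
d₁ = [ln(V₀/D) + (r + σ²/2)T] / (σ√T)
   = [ln(266.3036/82.8902) + (0.0734 + 0.5·0.5433²)·5.4576] / (0.5433·√5.4576)
   = [1.167120 + 1.206061] / 1.269231 = 1.869779
d₂ = d₁ − σ√T = 1.869779 − 1.269231 = 0.600549
N(d₁) = 0.969243,  N(d₂) = 0.725930,  e^(−rT) = 0.669926
E₀ = V₀·N(d₁) − D·e^(−rT)·N(d₂)
   = 266.3036·0.969243 − 82.8902·0.669926·0.725930 = 217.801738
B₀ = V₀ − E₀ = 266.3036 − 217.801738 = 48.501862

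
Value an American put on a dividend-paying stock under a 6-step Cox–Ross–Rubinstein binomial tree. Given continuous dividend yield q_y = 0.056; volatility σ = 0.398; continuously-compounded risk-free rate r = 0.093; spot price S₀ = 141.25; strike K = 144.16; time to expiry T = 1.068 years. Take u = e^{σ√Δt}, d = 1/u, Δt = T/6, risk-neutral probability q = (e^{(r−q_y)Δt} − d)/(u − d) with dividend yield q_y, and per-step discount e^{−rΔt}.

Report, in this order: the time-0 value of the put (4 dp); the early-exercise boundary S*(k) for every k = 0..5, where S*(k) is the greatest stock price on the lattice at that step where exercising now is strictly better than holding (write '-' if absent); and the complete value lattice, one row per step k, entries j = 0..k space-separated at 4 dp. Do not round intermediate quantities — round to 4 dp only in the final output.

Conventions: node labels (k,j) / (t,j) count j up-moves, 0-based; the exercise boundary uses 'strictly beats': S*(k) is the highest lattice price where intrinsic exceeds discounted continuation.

Δt=0.17800, u=1.18284, d=0.84542, q=0.47770, disc=e^(-rΔt)=0.98358
k=6 terminal: V=max(K-S,0) → 92.5852 72.0014 43.2026 2.9100 0.0000 0.0000 0.0000
k=5: j=0 S=61.0046 intr=83.1554 cont=81.3937 V=83.1554[EX]; j=1 S=85.3519 intr=58.8081 cont=57.2879 V=58.8081[EX]; j=2 S=119.4162 intr=24.7438 cont=23.5614 V=24.7438[EX]; j=3 S=167.0758 intr=0.0000 cont=1.4949 V=1.4949[hold]; j=4 S=233.7566 intr=0.0000 cont=0.0000 V=0.0000[hold]; j=5 S=327.0501 intr=0.0000 cont=0.0000 V=0.0000[hold]  S*(5)=119.4162
k=4: j=0 S=72.1586 intr=72.0014 cont=70.3504 V=72.0014[EX]; j=1 S=100.9574 intr=43.2026 cont=41.8372 V=43.2026[EX]; j=2 S=141.2500 intr=2.9100 cont=13.4138 V=13.4138[hold]; j=3 S=197.6236 intr=0.0000 cont=0.7680 V=0.7680[hold]; j=4 S=276.4962 intr=0.0000 cont=0.0000 V=0.0000[hold]  S*(4)=100.9574
k=3: j=0 S=85.3519 intr=58.8081 cont=57.2879 V=58.8081[EX]; j=1 S=119.4162 intr=24.7438 cont=28.4968 V=28.4968[hold]; j=2 S=167.0758 intr=0.0000 cont=7.2518 V=7.2518[hold]; j=3 S=233.7566 intr=0.0000 cont=0.3945 V=0.3945[hold]  S*(3)=85.3519
k=2: j=0 S=100.9574 intr=43.2026 cont=43.6005 V=43.6005[hold]; j=1 S=141.2500 intr=2.9100 cont=18.0468 V=18.0468[hold]; j=2 S=197.6236 intr=0.0000 cont=3.9108 V=3.9108[hold]  S*(2)=-
k=1: j=0 S=119.4162 intr=24.7438 cont=30.8780 V=30.8780[hold]; j=1 S=167.0758 intr=0.0000 cont=11.1086 V=11.1086[hold]  S*(1)=-
k=0: j=0 S=141.2500 intr=2.9100 cont=21.0822 V=21.0822[hold]  S*(0)=-

price = 21.0822
boundary = - - - 85.3519 100.9574 119.4162
tree:
21.0822
30.8780 11.1086
43.6005 18.0468 3.9108
58.8081 28.4968 7.2518 0.3945
72.0014 43.2026 13.4138 0.7680 0.0000
83.1554 58.8081 24.7438 1.4949 0.0000 0.0000
92.5852 72.0014 43.2026 2.9100 0.0000 0.0000 0.0000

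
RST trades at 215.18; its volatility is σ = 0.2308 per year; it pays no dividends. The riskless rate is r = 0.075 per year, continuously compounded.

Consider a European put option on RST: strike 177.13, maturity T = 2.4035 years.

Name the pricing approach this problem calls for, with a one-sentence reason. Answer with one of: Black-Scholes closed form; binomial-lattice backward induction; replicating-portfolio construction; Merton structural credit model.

framework: Black-Scholes closed form

Key observation: the instrument is a plain European put (strike 177.13) on a lognormal asset; the exact continuous-time formula applies directly.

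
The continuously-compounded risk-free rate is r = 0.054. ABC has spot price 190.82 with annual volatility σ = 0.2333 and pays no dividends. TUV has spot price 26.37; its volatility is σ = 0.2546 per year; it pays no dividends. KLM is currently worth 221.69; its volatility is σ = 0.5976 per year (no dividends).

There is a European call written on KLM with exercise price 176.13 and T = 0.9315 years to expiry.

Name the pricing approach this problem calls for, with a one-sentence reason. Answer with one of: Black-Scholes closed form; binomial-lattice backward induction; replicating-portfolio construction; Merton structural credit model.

framework: Black-Scholes closed form

Key observation: a European claim on KLM (strike 176.13) — a lognormal (GBM) underlying with constant rate and volatility — has an exact closed-form value; no lattice or capital structure is involved.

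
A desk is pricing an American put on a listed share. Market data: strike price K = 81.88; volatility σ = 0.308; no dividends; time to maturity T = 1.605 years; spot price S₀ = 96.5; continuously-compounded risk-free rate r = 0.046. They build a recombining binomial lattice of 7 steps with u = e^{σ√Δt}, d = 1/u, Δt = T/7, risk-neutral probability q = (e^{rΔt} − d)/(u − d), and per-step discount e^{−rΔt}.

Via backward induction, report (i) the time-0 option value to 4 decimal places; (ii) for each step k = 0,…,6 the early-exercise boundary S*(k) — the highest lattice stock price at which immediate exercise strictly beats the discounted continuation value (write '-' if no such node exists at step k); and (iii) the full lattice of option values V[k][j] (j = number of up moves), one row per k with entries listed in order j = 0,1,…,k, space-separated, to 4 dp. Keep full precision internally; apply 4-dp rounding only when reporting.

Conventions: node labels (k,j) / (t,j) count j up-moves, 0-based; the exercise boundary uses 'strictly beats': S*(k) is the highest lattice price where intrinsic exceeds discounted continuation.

price = 5.5627
boundary = - - - - 53.4964 61.9977 71.8499
tree:
5.5627
8.8334 2.3972
13.6034 4.2323 0.6057
20.1497 7.3203 1.2219 0.0000
28.3836 12.3115 2.4649 0.0000 0.0000
35.7191 19.8823 4.9722 0.0000 0.0000 0.0000
42.0488 28.3836 10.0301 0.0000 0.0000 0.0000 0.0000
47.5105 35.7191 19.8823 0.0000 0.0000 0.0000 0.0000 0.0000

params: Δt=0.22929 u=1.15891 d=0.86288 q=0.49901 e^(-rΔt)=0.98951
t_7 payoffs: 47.5105 35.7191 19.8823 0.0000 0.0000 0.0000 0.0000 0.0000
t_6: node(6,0) S=39.8312 payoff=42.0488 vs cont=41.1897 → 42.0488 [stop]  node(6,1) S=53.4964 payoff=28.3836 vs cont=27.5245 → 28.3836 [stop]  node(6,2) S=71.8499 payoff=10.0301 vs cont=9.8563 → 10.0301 [stop]  node(6,3) S=96.5000 payoff=0.0000 vs cont=0.0000 → 0.0000 [wait]  node(6,4) S=129.6070 payoff=0.0000 vs cont=0.0000 → 0.0000 [wait]  node(6,5) S=174.0724 payoff=0.0000 vs cont=0.0000 → 0.0000 [wait]  node(6,6) S=233.7928 payoff=0.0000 vs cont=0.0000 → 0.0000 [wait]  ⇒ S*(6)=71.8499
t_5: node(5,0) S=46.1609 payoff=35.7191 vs cont=34.8601 → 35.7191 [stop]  node(5,1) S=61.9977 payoff=19.8823 vs cont=19.0233 → 19.8823 [stop]  node(5,2) S=83.2677 payoff=0.0000 vs cont=4.9722 → 4.9722 [wait]  node(5,3) S=111.8351 payoff=0.0000 vs cont=0.0000 → 0.0000 [wait]  node(5,4) S=150.2032 payoff=0.0000 vs cont=0.0000 → 0.0000 [wait]  node(5,5) S=201.7347 payoff=0.0000 vs cont=0.0000 → 0.0000 [wait]  ⇒ S*(5)=61.9977
t_4: node(4,0) S=53.4964 payoff=28.3836 vs cont=27.5245 → 28.3836 [stop]  node(4,1) S=71.8499 payoff=10.0301 vs cont=12.3115 → 12.3115 [wait]  node(4,2) S=96.5000 payoff=0.0000 vs cont=2.4649 → 2.4649 [wait]  node(4,3) S=129.6070 payoff=0.0000 vs cont=0.0000 → 0.0000 [wait]  node(4,4) S=174.0724 payoff=0.0000 vs cont=0.0000 → 0.0000 [wait]  ⇒ S*(4)=53.4964
t_3: node(3,0) S=61.9977 payoff=19.8823 vs cont=20.1497 → 20.1497 [wait]  node(3,1) S=83.2677 payoff=0.0000 vs cont=7.3203 → 7.3203 [wait]  node(3,2) S=111.8351 payoff=0.0000 vs cont=1.2219 → 1.2219 [wait]  node(3,3) S=150.2032 payoff=0.0000 vs cont=0.0000 → 0.0000 [wait]  ⇒ S*(3)=-
t_2: node(2,0) S=71.8499 payoff=10.0301 vs cont=13.6034 → 13.6034 [wait]  node(2,1) S=96.5000 payoff=0.0000 vs cont=4.2323 → 4.2323 [wait]  node(2,2) S=129.6070 payoff=0.0000 vs cont=0.6057 → 0.6057 [wait]  ⇒ S*(2)=-
t_1: node(1,0) S=83.2677 payoff=0.0000 vs cont=8.8334 → 8.8334 [wait]  node(1,1) S=111.8351 payoff=0.0000 vs cont=2.3972 → 2.3972 [wait]  ⇒ S*(1)=-
t_0: node(0,0) S=96.5000 payoff=0.0000 vs cont=5.5627 → 5.5627 [wait]  ⇒ S*(0)=-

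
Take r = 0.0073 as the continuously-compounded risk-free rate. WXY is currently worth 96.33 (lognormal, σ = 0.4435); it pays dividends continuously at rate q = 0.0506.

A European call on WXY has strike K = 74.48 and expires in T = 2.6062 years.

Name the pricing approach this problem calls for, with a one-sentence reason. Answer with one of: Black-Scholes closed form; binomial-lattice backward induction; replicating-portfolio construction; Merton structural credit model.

framework: Black-Scholes closed form

Key observation: a European-exercise option on WXY struck at 74.48 — a GBM underlying with constant parameters — admits an analytic price: the data contain no early exercise, no discrete tree, no debt structure.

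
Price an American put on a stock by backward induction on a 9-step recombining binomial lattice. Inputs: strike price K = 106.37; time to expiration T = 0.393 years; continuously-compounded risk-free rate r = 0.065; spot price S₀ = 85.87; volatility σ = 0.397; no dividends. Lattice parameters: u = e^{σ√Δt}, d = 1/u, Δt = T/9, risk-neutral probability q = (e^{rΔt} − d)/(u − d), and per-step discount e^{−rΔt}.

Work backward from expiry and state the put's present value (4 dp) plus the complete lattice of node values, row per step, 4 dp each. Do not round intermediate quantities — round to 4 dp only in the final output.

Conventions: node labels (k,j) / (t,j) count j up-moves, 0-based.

price = 21.7345
tree:
21.7345
27.4376 16.0728
33.6282 21.3139 10.8473
39.4193 27.3362 15.3258 6.3657
44.7494 33.6282 20.8899 9.7683 2.9500
49.6551 39.4193 27.3362 14.4693 5.0548 0.8314
54.1702 44.7494 33.6282 20.5000 8.4336 1.6556 0.0000
58.3259 49.6551 39.4193 27.3362 13.5443 3.2968 0.0000 0.0000
62.1508 54.1702 44.7494 33.6282 20.5000 6.5648 0.0000 0.0000 0.0000
65.6711 58.3259 49.6551 39.4193 27.3362 13.0724 0.0000 0.0000 0.0000 0.0000

Δt=0.04367, u=1.08650, d=0.92039, q=0.49638, disc=e^(-rΔt)=0.99717
k=9 terminal: V=max(K-S,0) → 65.6711 58.3259 49.6551 39.4193 27.3362 13.0724 0.0000 0.0000 0.0000 0.0000
k=8: j=0 S=44.2192 intr=62.1508 cont=61.8493 V=62.1508[EX]; j=1 S=52.1998 intr=54.1702 cont=53.8687 V=54.1702[EX]; j=2 S=61.6206 intr=44.7494 cont=44.4479 V=44.7494[EX]; j=3 S=72.7418 intr=33.6282 cont=33.3267 V=33.6282[EX]; j=4 S=85.8700 intr=20.5000 cont=20.1985 V=20.5000[EX]; j=5 S=101.3676 intr=5.0024 cont=6.5648 V=6.5648[hold]; j=6 S=119.6621 intr=0.0000 cont=0.0000 V=0.0000[hold]; j=7 S=141.2584 intr=0.0000 cont=0.0000 V=0.0000[hold]; j=8 S=166.7523 intr=0.0000 cont=0.0000 V=0.0000[hold]
k=7: j=0 S=48.0441 intr=58.3259 cont=58.0244 V=58.3259[EX]; j=1 S=56.7149 intr=49.6551 cont=49.3536 V=49.6551[EX]; j=2 S=66.9507 intr=39.4193 cont=39.1178 V=39.4193[EX]; j=3 S=79.0338 intr=27.3362 cont=27.0348 V=27.3362[EX]; j=4 S=93.2976 intr=13.0724 cont=13.5443 V=13.5443[hold]; j=5 S=110.1356 intr=0.0000 cont=3.2968 V=3.2968[hold]; j=6 S=130.0126 intr=0.0000 cont=0.0000 V=0.0000[hold]; j=7 S=153.4769 intr=0.0000 cont=0.0000 V=0.0000[hold]
k=6: j=0 S=52.1998 intr=54.1702 cont=53.8687 V=54.1702[EX]; j=1 S=61.6206 intr=44.7494 cont=44.4479 V=44.7494[EX]; j=2 S=72.7418 intr=33.6282 cont=33.3267 V=33.6282[EX]; j=3 S=85.8700 intr=20.5000 cont=20.4321 V=20.5000[EX]; j=4 S=101.3676 intr=5.0024 cont=8.4336 V=8.4336[hold]; j=5 S=119.6621 intr=0.0000 cont=1.6556 V=1.6556[hold]; j=6 S=141.2584 intr=0.0000 cont=0.0000 V=0.0000[hold]
k=5: j=0 S=56.7149 intr=49.6551 cont=49.3536 V=49.6551[EX]; j=1 S=66.9507 intr=39.4193 cont=39.1178 V=39.4193[EX]; j=2 S=79.0338 intr=27.3362 cont=27.0348 V=27.3362[EX]; j=3 S=93.2976 intr=13.0724 cont=14.4693 V=14.4693[hold]; j=4 S=110.1356 intr=0.0000 cont=5.0548 V=5.0548[hold]; j=5 S=130.0126 intr=0.0000 cont=0.8314 V=0.8314[hold]
k=4: j=0 S=61.6206 intr=44.7494 cont=44.4479 V=44.7494[EX]; j=1 S=72.7418 intr=33.6282 cont=33.3267 V=33.6282[EX]; j=2 S=85.8700 intr=20.5000 cont=20.8899 V=20.8899[hold]; j=3 S=101.3676 intr=5.0024 cont=9.7683 V=9.7683[hold]; j=4 S=119.6621 intr=0.0000 cont=2.9500 V=2.9500[hold]
k=3: j=0 S=66.9507 intr=39.4193 cont=39.1178 V=39.4193[EX]; j=1 S=79.0338 intr=27.3362 cont=27.2278 V=27.3362[EX]; j=2 S=93.2976 intr=13.0724 cont=15.3258 V=15.3258[hold]; j=3 S=110.1356 intr=0.0000 cont=6.3657 V=6.3657[hold]
k=2: j=0 S=72.7418 intr=33.6282 cont=33.3267 V=33.6282[EX]; j=1 S=85.8700 intr=20.5000 cont=21.3139 V=21.3139[hold]; j=2 S=101.3676 intr=5.0024 cont=10.8473 V=10.8473[hold]
k=1: j=0 S=79.0338 intr=27.3362 cont=27.4376 V=27.4376[hold]; j=1 S=93.2976 intr=13.0724 cont=16.0728 V=16.0728[hold]
k=0: j=0 S=85.8700 intr=20.5000 cont=21.7345 V=21.7345[hold]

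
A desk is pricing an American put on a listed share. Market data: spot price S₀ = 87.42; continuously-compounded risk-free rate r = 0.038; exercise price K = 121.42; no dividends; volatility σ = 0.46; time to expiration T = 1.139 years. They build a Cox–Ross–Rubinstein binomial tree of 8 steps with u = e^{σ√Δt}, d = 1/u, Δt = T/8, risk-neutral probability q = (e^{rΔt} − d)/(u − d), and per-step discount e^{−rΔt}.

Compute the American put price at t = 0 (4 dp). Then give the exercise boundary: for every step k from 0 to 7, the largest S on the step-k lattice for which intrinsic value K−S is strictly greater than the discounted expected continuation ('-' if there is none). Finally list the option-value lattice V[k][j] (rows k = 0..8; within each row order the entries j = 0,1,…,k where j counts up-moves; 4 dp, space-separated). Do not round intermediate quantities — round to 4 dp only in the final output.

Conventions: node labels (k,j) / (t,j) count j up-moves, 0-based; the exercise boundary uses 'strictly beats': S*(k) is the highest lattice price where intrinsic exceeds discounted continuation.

price = 38.5242
boundary = - - 61.7803 51.9361 61.7803 73.4903 87.4200 73.4903
tree:
38.5242
48.7187 27.5748
59.6397 37.0747 17.2759
69.4839 48.0294 25.2592 8.5534
77.7595 59.6397 35.6070 13.9862 2.5807
84.7164 69.4839 47.9297 22.2461 4.9167 0.0000
90.5648 77.7595 59.6397 34.0000 9.3672 0.0000 0.0000
95.4814 84.7164 69.4839 47.9297 17.8462 0.0000 0.0000 0.0000
99.6145 90.5648 77.7595 59.6397 34.0000 0.0000 0.0000 0.0000 0.0000

Δt=0.14238, u=1.18954, d=0.84066, q=0.47227, disc=e^(-rΔt)=0.99460
k=8 terminal: V=max(K-S,0) → 99.6145 90.5648 77.7595 59.6397 34.0000 0.0000 0.0000 0.0000 0.0000
k=7: j=0 S=25.9386 intr=95.4814 cont=94.8262 V=95.4814[EX]; j=1 S=36.7036 intr=84.7164 cont=84.0613 V=84.7164[EX]; j=2 S=51.9361 intr=69.4839 cont=68.8288 V=69.4839[EX]; j=3 S=73.4903 intr=47.9297 cont=47.2745 V=47.9297[EX]; j=4 S=103.9899 intr=17.4301 cont=17.8462 V=17.8462[hold]; j=5 S=147.1473 intr=0.0000 cont=0.0000 V=0.0000[hold]; j=6 S=208.2156 intr=0.0000 cont=0.0000 V=0.0000[hold]; j=7 S=294.6282 intr=0.0000 cont=0.0000 V=0.0000[hold]  S*(7)=73.4903
k=6: j=0 S=30.8552 intr=90.5648 cont=89.9097 V=90.5648[EX]; j=1 S=43.6605 intr=77.7595 cont=77.1044 V=77.7595[EX]; j=2 S=61.7803 intr=59.6397 cont=58.9846 V=59.6397[EX]; j=3 S=87.4200 intr=34.0000 cont=33.5403 V=34.0000[EX]; j=4 S=123.7006 intr=0.0000 cont=9.3672 V=9.3672[hold]; j=5 S=175.0382 intr=0.0000 cont=0.0000 V=0.0000[hold]; j=6 S=247.6816 intr=0.0000 cont=0.0000 V=0.0000[hold]  S*(6)=87.4200
k=5: j=0 S=36.7036 intr=84.7164 cont=84.0613 V=84.7164[EX]; j=1 S=51.9361 intr=69.4839 cont=68.8288 V=69.4839[EX]; j=2 S=73.4903 intr=47.9297 cont=47.2745 V=47.9297[EX]; j=3 S=103.9899 intr=17.4301 cont=22.2461 V=22.2461[hold]; j=4 S=147.1473 intr=0.0000 cont=4.9167 V=4.9167[hold]; j=5 S=208.2156 intr=0.0000 cont=0.0000 V=0.0000[hold]  S*(5)=73.4903
k=4: j=0 S=43.6605 intr=77.7595 cont=77.1044 V=77.7595[EX]; j=1 S=61.7803 intr=59.6397 cont=58.9846 V=59.6397[EX]; j=2 S=87.4200 intr=34.0000 cont=35.6070 V=35.6070[hold]; j=3 S=123.7006 intr=0.0000 cont=13.9862 V=13.9862[hold]; j=4 S=175.0382 intr=0.0000 cont=2.5807 V=2.5807[hold]  S*(4)=61.7803
k=3: j=0 S=51.9361 intr=69.4839 cont=68.8288 V=69.4839[EX]; j=1 S=73.4903 intr=47.9297 cont=48.0294 V=48.0294[hold]; j=2 S=103.9899 intr=17.4301 cont=25.2592 V=25.2592[hold]; j=3 S=147.1473 intr=0.0000 cont=8.5534 V=8.5534[hold]  S*(3)=51.9361
k=2: j=0 S=61.7803 intr=59.6397 cont=59.0314 V=59.6397[EX]; j=1 S=87.4200 intr=34.0000 cont=37.0747 V=37.0747[hold]; j=2 S=123.7006 intr=0.0000 cont=17.2759 V=17.2759[hold]  S*(2)=61.7803
k=1: j=0 S=73.4903 intr=47.9297 cont=48.7187 V=48.7187[hold]; j=1 S=103.9899 intr=17.4301 cont=27.5748 V=27.5748[hold]  S*(1)=-
k=0: j=0 S=87.4200 intr=34.0000 cont=38.5242 V=38.5242[hold]  S*(0)=-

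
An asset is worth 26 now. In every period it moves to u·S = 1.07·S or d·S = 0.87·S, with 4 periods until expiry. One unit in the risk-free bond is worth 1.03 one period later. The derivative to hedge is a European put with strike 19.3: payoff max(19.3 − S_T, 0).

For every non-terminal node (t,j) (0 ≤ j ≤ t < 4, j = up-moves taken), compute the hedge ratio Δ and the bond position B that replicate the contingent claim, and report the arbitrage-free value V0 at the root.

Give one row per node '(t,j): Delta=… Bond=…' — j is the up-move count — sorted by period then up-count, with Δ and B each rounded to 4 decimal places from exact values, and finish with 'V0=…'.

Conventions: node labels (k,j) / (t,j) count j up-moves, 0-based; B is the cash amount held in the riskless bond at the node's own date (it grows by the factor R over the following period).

Arbitrage-free pricing uses the up-move probability p* = (R−d)/(u−d) = 0.8000, discounting each step at R = 1.03.
Payoffs at expiry: V(4,0)=4.4047, V(4,1)=0.9804, V(4,2)=0.0000, V(4,3)=0.0000, V(4,4)=0.0000
  t=3,j=0: stock 17.1211 → up 18.3196 (V=0.9804), down 14.8953 (V=4.4047). Price 1.6168; hedge Δ=-1.0000, bond B=18.7379.
  t=3,j=1: stock 21.0570 → up 22.5309 (V=0.0000), down 18.3196 (V=0.9804). Price 0.1904; hedge Δ=-0.2328, bond B=5.0926.
  t=3,j=2: stock 25.8976 → up 27.7105 (V=0.0000), down 22.5309 (V=0.0000). Price 0.0000; hedge Δ=0.0000, bond B=0.0000.
  t=3,j=3: stock 31.8511 → up 34.0807 (V=0.0000), down 27.7105 (V=0.0000). Price 0.0000; hedge Δ=0.0000, bond B=0.0000.
  t=2,j=0: stock 19.6794 → up 21.0570 (V=0.1904), down 17.1211 (V=1.6168). Price 0.4618; hedge Δ=-0.3624, bond B=7.5938.
  t=2,j=1: stock 24.2034 → up 25.8976 (V=0.0000), down 21.0570 (V=0.1904). Price 0.0370; hedge Δ=-0.0393, bond B=0.9889.
  t=2,j=2: stock 29.7674 → up 31.8511 (V=0.0000), down 25.8976 (V=0.0000). Price 0.0000; hedge Δ=0.0000, bond B=0.0000.
  t=1,j=0: stock 22.6200 → up 24.2034 (V=0.0370), down 19.6794 (V=0.4618). Price 0.1184; hedge Δ=-0.0939, bond B=2.2426.
  t=1,j=1: stock 27.8200 → up 29.7674 (V=0.0000), down 24.2034 (V=0.0370). Price 0.0072; hedge Δ=-0.0066, bond B=0.1920.
  t=0,j=0: stock 26.0000 → up 27.8200 (V=0.0072), down 22.6200 (V=0.1184). Price 0.0286; hedge Δ=-0.0214, bond B=0.5846.
Verification: the root portfolio costs Δ(0,0)·S0 + B(0,0) = 0.0286, matching V0.

(0,0): Delta=-0.0214 Bond=0.5846
(1,0): Delta=-0.0939 Bond=2.2426
(1,1): Delta=-0.0066 Bond=0.1920
(2,0): Delta=-0.3624 Bond=7.5938
(2,1): Delta=-0.0393 Bond=0.9889
(2,2): Delta=0.0000 Bond=0.0000
(3,0): Delta=-1.0000 Bond=18.7379
(3,1): Delta=-0.2328 Bond=5.0926
(3,2): Delta=0.0000 Bond=0.0000
(3,3): Delta=0.0000 Bond=0.0000
V0=0.0286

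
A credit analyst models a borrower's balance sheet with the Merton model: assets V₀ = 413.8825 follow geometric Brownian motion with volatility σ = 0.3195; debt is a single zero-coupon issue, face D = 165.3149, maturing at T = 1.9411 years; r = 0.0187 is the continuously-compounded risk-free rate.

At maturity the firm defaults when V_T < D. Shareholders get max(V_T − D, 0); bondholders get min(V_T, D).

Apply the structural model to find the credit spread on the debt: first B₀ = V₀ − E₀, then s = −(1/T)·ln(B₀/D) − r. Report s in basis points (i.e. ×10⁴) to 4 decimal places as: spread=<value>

spread=20.8206

Apply the equity-as-call identities (strike 165.3149, horizon 1.9411 years):
d₁ = [ln(V₀/D) + (r + σ²/2)T] / (σ√T)
   = [ln(413.8825/165.3149) + (0.0187 + 0.5·0.3195²)·1.9411] / (0.3195·√1.9411)
   = [0.917730 + 0.135373] / 0.445138 = 2.365788
d₂ = d₁ − σ√T = 2.365788 − 0.445138 = 1.920650
N(d₁) = 0.991004,  N(d₂) = 0.972612,  e^(−rT) = 0.964352
E₀ = V₀·N(d₁) − D·e^(−rT)·N(d₂)
   = 413.8825·0.991004 − 165.3149·0.964352·0.972612 = 255.103692
B₀ = V₀ − E₀ = 413.8825 − 255.103692 = 158.778808
spread = −(1/T)·ln(B₀/D) − r = −(1/1.9411)·ln(158.778808/165.3149) − 0.0187 = 0.00208206
in basis points: 0.00208206 × 10⁴ = 20.8206 bp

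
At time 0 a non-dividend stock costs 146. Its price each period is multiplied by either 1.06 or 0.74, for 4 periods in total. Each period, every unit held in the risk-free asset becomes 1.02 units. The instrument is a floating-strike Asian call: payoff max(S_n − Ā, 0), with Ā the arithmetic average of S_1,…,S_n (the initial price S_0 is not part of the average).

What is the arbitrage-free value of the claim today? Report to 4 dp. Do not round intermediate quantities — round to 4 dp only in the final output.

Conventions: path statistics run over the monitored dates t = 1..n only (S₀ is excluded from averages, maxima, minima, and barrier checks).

price = 8.9736

Set p* = 0.8750 (from d < R < u); the path-dependent value is the discounted p*-expectation over all price paths.
Enumerate all 2^4 = 16 price paths (U = up ×1.06, D = down ×0.74); each path with k up-moves has probability p*^k·(1−p*)^(4−k).
DDDD: Ā=72.7332, payoff=0.0000, prob=0.000244
UDDD: Ā=104.1854, payoff=0.0000, prob=0.001709
DUDD: Ā=92.5054, payoff=0.0000, prob=0.001709
UUDD: Ā=132.5077, payoff=0.0000, prob=0.011963
DDUD: Ā=83.8622, payoff=0.0000, prob=0.001709
UDUD: Ā=120.1269, payoff=0.0000, prob=0.011963
DUUD: Ā=108.4469, payoff=0.0000, prob=0.011963
UUUD: Ā=155.3428, payoff=0.0000, prob=0.083740
DDDU: Ā=77.4662, payoff=0.0000, prob=0.001709
UDDU: Ā=110.9651, payoff=0.0000, prob=0.011963
DUDU: Ā=99.2851, payoff=0.0000, prob=0.011963
UUDU: Ā=142.2192, payoff=0.0000, prob=0.083740
DDUU: Ā=90.6419, payoff=0.0000, prob=0.011963
UDUU: Ā=129.8384, payoff=0.0000, prob=0.083740
DUUU: Ā=118.1584, payoff=10.5190, prob=0.083740
UUUU: Ā=169.2539, payoff=15.0677, prob=0.586182
Price = Σ prob·payoff / R^4 = 9.713297 / 1.082432 = 8.9736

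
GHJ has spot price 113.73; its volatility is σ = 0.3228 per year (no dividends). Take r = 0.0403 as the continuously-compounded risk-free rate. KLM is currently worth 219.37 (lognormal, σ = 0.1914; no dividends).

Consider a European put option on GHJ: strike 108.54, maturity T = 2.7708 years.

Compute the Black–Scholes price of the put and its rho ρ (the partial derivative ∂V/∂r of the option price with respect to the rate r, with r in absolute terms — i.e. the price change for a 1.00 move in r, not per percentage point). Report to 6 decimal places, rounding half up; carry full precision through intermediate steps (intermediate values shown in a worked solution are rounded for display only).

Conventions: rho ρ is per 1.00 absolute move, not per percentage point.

price = 14.933520
ρ = -131.685792

σ√T = 0.3228·√2.7708 = 0.537324
d₁ = (ln(S/K) + (r+σ²/2)T) / (σ√T) = (ln(113.73/108.54) + (0.0403+0.3228²/2)·2.7708) / 0.537324 = (0.046708 + 0.256022) / 0.537324 = 0.563404
d₂ = d₁ − σ√T = 0.563404 − 0.537324 = 0.026080
e^{−rT} = 0.894345
N(−d₁) = 0.286580,  N(−d₂) = 0.489597
Put price V = K·e^{−rT}·N(−d₂) − S·N(−d₁) = 47.526271 − 32.592751 = 14.933520
ρ = −K·T·e^{−rT}·N(−d₂) = -131.685792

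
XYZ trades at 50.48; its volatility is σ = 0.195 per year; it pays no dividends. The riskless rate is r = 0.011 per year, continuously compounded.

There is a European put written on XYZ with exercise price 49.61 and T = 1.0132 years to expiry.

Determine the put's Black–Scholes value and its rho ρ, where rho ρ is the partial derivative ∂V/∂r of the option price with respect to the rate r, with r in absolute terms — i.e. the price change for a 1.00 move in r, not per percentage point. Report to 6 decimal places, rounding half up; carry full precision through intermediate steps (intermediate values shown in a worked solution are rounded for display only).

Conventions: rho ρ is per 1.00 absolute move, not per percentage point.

price = 3.221998
ρ = -23.918022

σ√T = 0.195·√1.0132 = 0.196283
d₁ = (ln(S/K) + (r+σ²/2)T) / (σ√T) = (ln(50.48/49.61) + (0.011+0.195²/2)·1.0132) / 0.196283 = (0.017385 + 0.030409) / 0.196283 = 0.243493
d₂ = d₁ − σ√T = 0.243493 − 0.196283 = 0.047210
e^{−rT} = 0.988917
N(−d₁) = 0.403812,  N(−d₂) = 0.481173
Put price V = K·e^{−rT}·N(−d₂) − S·N(−d₁) = 23.606417 − 20.384420 = 3.221998
ρ = −K·T·e^{−rT}·N(−d₂) = -23.918022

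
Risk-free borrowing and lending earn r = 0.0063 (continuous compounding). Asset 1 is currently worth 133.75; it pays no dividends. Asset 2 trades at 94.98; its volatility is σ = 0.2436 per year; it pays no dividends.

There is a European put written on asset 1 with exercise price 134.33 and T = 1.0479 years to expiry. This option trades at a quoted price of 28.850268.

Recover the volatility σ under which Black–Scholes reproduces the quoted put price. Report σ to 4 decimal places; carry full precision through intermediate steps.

sigma = 0.5383

At σ = 0.5383 the Black–Scholes value reproduces the quote:
σ√T = 0.5383·√1.0479 = 0.551041
d₁ = (ln(S/K) + (r+σ²/2)T) / (σ√T) = (ln(133.75/134.33) + (0.0063+0.5383²/2)·1.0479) / 0.551041 = (-0.004327 + 0.158425) / 0.551041 = 0.279649
d₂ = d₁ − σ√T = 0.279649 − 0.551041 = -0.271393
e^{−rT} = 0.993420
N(−d₁) = 0.389874,  N(−d₂) = 0.606956
V = K·e^{−rT}·N(−d₂) − S·N(−d₁) = 80.995849 − 52.145581 = 28.850268 (equal to the quote); since ∂V/∂σ > 0 for all σ, the implied volatility is unique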